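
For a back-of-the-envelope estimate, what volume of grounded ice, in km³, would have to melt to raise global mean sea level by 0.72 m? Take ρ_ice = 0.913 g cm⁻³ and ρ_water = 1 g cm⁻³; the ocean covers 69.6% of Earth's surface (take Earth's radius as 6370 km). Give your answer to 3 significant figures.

Required water volume = Δh × A = 0.72 m × 3.55×10^14 m² = 2.555×10^14 m³ = 2.555×10^5 km³.
Ice volume = water volume × ρ_w/ρ_ice = 2.555×10^5 × 1000/913 = 2.80×10^5 km³.

≈ 2.80×10^5 km³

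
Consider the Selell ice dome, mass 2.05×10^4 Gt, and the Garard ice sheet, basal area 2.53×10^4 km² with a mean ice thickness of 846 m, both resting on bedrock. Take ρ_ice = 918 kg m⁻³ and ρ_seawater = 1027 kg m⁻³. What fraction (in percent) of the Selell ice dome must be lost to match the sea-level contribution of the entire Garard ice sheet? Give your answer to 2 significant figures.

≈ 96 %

Equal sea-level rise means equal mass of meltwater, i.e. equal mass of ice lost.
Ice mass of Garard: 1.965×10^16 kg; ice mass of Selell: 2.050×10^16 kg.
Fraction required = 1.965×10^16 / 2.050×10^16 = 0.958 → 96 %.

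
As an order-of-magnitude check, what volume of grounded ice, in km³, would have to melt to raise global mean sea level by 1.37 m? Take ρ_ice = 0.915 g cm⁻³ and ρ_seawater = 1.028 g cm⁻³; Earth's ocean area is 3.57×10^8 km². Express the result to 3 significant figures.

≈ 5.49×10^5 km³

Required water volume = Δh × A = 1.37 m × 3.57×10^14 m² = 4.891×10^14 m³ = 4.891×10^5 km³.
Ice volume = water volume × ρ_w/ρ_ice = 4.891×10^5 × 1028/915 = 5.49×10^5 km³.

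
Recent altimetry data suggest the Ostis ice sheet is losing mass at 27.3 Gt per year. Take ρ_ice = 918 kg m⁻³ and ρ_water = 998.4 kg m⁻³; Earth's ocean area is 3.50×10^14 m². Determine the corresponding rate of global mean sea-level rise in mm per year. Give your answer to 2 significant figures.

≈ 0.078 mm/yr

ρ_w = 998.4 kg m⁻³. Annual water volume added = 27.3 Gt / ρ_w = 2.730×10^13 kg / 998.4 kg m⁻³ = 2.734×10^10 m³.
Δh per year = 2.734×10^10 / 3.50×10^14 = 7.81×10^-5 m = 0.078 mm.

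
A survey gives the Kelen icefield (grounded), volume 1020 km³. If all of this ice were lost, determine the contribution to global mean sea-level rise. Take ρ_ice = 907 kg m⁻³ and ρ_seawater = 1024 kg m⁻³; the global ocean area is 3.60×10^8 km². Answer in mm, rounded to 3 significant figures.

≈ 2.51 mm

Kelen: 1020 km³ × (907/1024) = 903.5 km³ of water.
Spread over 3.60×10^14 m² of ocean, Δh = 9.035×10^11 / 3.60×10^14 = 2.51×10^-3 m = 2.51 mm.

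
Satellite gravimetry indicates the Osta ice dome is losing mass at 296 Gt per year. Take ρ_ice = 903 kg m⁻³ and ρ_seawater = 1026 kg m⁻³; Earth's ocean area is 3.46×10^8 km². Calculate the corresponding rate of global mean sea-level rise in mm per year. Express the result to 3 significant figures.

ρ_w = 1026 kg m⁻³. Annual water volume added = 296 Gt / ρ_w = 2.960×10^14 kg / 1026 kg m⁻³ = 2.885×10^11 m³.
Δh per year = 2.885×10^11 / 3.46×10^14 = 8.34×10^-4 m = 0.834 mm.

≈ 0.834 mm/yr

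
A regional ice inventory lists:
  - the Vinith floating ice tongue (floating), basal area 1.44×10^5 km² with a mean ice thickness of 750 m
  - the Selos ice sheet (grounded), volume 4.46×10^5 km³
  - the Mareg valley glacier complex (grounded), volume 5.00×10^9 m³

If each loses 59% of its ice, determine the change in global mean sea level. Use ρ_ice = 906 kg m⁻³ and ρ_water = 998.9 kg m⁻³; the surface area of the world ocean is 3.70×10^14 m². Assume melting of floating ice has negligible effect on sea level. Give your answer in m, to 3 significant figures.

≈ 0.645 m

The Vinith floating ice tongue is floating and already displaces its own weight of water, so its melt adds essentially nothing to sea level.
Selos: 0.59 × 4.46×10^5 km³ × (906/998.9) = 2.387×10^5 km³ of water.
Mareg: 0.59 × 5.00×10^9 m³ × (906/998.9) = 2.676×10^9 m³ of water.
Total added water ≈ 2.387×10^14 m³ over 3.70×10^14 m² → Δh = 0.645 m.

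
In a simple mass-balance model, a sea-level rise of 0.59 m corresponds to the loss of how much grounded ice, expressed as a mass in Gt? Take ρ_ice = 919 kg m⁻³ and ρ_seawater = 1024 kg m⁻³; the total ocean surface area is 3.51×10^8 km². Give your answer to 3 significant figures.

Required water volume = Δh × A = 0.59 m × 3.51×10^14 m² = 2.071×10^14 m³.
ρ_w = 1024 kg m⁻³, so the mass of water = 2.071×10^14 m³ × 1024 kg m⁻³ = 2.121×10^17 kg = 2.12×10^5 Gt (and the same mass of ice, by conservation).

≈ 2.12×10^5 Gt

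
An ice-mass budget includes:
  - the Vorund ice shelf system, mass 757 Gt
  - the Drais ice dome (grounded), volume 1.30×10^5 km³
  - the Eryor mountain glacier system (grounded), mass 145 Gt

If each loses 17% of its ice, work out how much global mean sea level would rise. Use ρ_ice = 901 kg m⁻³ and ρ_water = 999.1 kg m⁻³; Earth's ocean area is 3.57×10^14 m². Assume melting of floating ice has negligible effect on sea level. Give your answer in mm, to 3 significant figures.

≈ 55.9 mm

The Vorund ice shelf system is floating and already displaces its own weight of water, so its melt adds essentially nothing to sea level.
Drais: 0.17 × 1.30×10^5 km³ × (901/999.1) = 1.993×10^4 km³ of water.
Eryor: 0.17 × 145 Gt = 2.465×10^13 kg; dividing by ρ_w = 999.1 kg m⁻³ gives 2.467×10^10 m³ of water.
Total added water ≈ 1.995×10^13 m³ over 3.57×10^14 m² → Δh = 0.0559 m = 55.9 mm.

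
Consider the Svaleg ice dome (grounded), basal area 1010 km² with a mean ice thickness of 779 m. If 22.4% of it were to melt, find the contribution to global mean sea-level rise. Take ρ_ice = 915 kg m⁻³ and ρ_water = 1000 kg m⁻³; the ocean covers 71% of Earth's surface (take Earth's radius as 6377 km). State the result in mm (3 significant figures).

≈ 0.444 mm

Svaleg: ice volume = 1010 km² × 779 m = 786.8 km³; 0.224 × 786.8 × (915/1000) = 161.3 km³ of water.
Spread over 3.63×10^14 m² of ocean, Δh = 1.613×10^11 / 3.63×10^14 = 4.44×10^-4 m = 0.444 mm.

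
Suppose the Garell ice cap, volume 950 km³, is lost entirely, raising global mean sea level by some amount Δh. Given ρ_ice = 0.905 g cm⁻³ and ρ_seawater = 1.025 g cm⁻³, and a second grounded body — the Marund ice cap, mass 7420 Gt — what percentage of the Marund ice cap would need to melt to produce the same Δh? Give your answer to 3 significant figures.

Equal sea-level rise means equal mass of meltwater, i.e. equal mass of ice lost.
Ice mass of Garell: 8.598×10^14 kg; ice mass of Marund: 7.420×10^15 kg.
Fraction required = 8.598×10^14 / 7.420×10^15 = 0.116 → 11.6 %.

≈ 11.6 %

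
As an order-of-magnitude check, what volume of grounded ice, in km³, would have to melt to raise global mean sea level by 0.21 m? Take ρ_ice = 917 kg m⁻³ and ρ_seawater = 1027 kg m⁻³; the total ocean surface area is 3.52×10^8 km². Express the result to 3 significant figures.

Required water volume = Δh × A = 0.21 m × 3.52×10^14 m² = 7.392×10^13 m³ = 7.392×10^4 km³.
Ice volume = water volume × ρ_w/ρ_ice = 7.392×10^4 × 1027/917 = 8.28×10^4 km³.

≈ 8.28×10^4 km³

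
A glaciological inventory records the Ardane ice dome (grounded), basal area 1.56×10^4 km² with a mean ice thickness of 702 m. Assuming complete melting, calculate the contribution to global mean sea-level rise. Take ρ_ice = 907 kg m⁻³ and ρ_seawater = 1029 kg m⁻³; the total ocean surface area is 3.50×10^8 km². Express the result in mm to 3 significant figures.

Ardane: ice volume = 1.56×10^4 km² × 702 m = 1.095×10^4 km³; 1.095×10^4 × (907/1029) = 9653 km³ of water.
Spread over 3.50×10^14 m² of ocean, Δh = 9.653×10^12 / 3.50×10^14 = 0.0276 m = 27.6 mm.

≈ 27.6 mm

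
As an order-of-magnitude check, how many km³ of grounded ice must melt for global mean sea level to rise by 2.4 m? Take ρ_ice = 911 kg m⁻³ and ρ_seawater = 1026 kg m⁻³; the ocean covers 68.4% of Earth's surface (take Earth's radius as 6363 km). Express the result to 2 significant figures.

Required water volume = Δh × A = 2.4 m × 3.48×10^14 m² = 8.352×10^14 m³ = 8.352×10^5 km³.
Ice volume = water volume × ρ_w/ρ_ice = 8.352×10^5 × 1026/911 = 9.4×10^5 km³.

≈ 9.4×10^5 km³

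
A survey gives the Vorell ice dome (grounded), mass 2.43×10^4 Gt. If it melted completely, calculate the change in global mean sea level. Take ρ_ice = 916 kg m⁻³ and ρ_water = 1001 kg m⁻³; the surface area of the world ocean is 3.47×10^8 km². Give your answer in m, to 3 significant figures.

Vorell: 2.43×10^4 Gt = 2.430×10^16 kg; dividing by ρ_w = 1001 kg m⁻³ gives 2.428×10^13 m³ of water.
Spread over 3.47×10^14 m² of ocean, Δh = 2.428×10^13 / 3.47×10^14 = 0.0700 m.

≈ 0.0700 m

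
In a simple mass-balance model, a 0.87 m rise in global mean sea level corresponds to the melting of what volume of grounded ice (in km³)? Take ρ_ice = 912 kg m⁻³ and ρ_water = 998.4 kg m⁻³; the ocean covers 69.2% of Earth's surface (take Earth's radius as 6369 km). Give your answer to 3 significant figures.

≈ 3.36×10^5 km³

Required water volume = Δh × A = 0.87 m × 3.53×10^14 m² = 3.069×10^14 m³ = 3.069×10^5 km³.
Ice volume = water volume × ρ_w/ρ_ice = 3.069×10^5 × 998.4/912 = 3.36×10^5 km³.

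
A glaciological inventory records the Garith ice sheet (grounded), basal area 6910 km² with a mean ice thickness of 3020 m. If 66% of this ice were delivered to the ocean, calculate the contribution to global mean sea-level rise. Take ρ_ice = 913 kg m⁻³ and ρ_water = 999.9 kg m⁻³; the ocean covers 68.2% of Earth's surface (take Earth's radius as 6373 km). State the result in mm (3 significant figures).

Garith: ice volume = 6910 km² × 3020 m = 2.087×10^4 km³; 0.66 × 2.087×10^4 × (913/999.9) = 1.258×10^4 km³ of water.
Spread over 3.48×10^14 m² of ocean, Δh = 1.258×10^13 / 3.48×10^14 = 0.0361 m = 36.1 mm.

≈ 36.1 mm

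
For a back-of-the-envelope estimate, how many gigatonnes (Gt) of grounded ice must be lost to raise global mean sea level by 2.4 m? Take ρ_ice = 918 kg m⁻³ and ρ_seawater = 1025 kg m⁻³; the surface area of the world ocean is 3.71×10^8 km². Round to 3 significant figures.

≈ 9.13×10^5 Gt

Required water volume = Δh × A = 2.4 m × 3.71×10^14 m² = 8.904×10^14 m³.
ρ_w = 1025 kg m⁻³, so the mass of water = 8.904×10^14 m³ × 1025 kg m⁻³ = 9.127×10^17 kg = 9.13×10^5 Gt (and the same mass of ice, by conservation).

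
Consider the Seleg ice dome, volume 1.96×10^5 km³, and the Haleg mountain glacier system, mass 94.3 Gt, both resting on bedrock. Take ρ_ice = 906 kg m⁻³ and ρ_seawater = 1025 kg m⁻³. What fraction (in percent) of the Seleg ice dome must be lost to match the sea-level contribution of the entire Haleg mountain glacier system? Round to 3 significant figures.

≈ 0.0531 %

Equal sea-level rise means equal mass of meltwater, i.e. equal mass of ice lost.
Ice mass of Haleg: 9.430×10^13 kg; ice mass of Seleg: 1.776×10^17 kg.
Fraction required = 9.430×10^13 / 1.776×10^17 = 5.31×10^-4 → 0.0531 %.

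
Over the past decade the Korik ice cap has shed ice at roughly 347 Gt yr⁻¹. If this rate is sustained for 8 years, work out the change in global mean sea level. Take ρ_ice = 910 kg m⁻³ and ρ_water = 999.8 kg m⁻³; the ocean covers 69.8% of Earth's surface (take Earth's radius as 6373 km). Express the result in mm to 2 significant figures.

Total mass lost = 347 Gt/yr × 8 yr = 2776 Gt = 2.776×10^15 kg.
ρ_w = 999.8 kg m⁻³, so water volume = 2.776×10^15 / 999.8 = 2.777×10^12 m³.
Δh = 2.777×10^12 / 3.56×10^14 = 7.79×10^-3 m = 7.8 mm.

≈ 7.8 mm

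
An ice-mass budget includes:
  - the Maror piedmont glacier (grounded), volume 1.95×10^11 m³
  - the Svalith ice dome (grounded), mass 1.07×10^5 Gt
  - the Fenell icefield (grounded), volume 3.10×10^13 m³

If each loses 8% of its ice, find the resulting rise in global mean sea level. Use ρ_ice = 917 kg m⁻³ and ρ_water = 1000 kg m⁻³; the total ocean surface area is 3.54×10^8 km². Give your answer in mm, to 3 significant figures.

Maror: 0.08 × 1.95×10^11 m³ × (917/1000) = 1.431×10^10 m³ of water.
Svalith: 0.08 × 1.07×10^5 Gt = 8.560×10^15 kg; dividing by ρ_w = 1000 kg m⁻³ gives 8.560×10^12 m³ of water.
Fenell: 0.08 × 3.10×10^13 m³ × (917/1000) = 2.274×10^12 m³ of water.
Total added water ≈ 1.085×10^13 m³ over 3.54×10^14 m² → Δh = 0.0306 m = 30.6 mm.

≈ 30.6 mm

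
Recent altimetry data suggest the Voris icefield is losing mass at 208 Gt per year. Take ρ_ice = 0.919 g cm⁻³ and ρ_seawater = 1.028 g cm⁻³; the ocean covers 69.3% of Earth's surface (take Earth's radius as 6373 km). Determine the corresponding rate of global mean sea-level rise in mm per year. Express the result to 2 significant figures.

ρ_w = 1.028 g cm⁻³ = 1028 kg m⁻³. Annual water volume added = 208 Gt / ρ_w = 2.080×10^14 kg / 1028 kg m⁻³ = 2.023×10^11 m³.
Δh per year = 2.023×10^11 / 3.54×10^14 = 5.72×10^-4 m = 0.57 mm.

≈ 0.57 mm/yr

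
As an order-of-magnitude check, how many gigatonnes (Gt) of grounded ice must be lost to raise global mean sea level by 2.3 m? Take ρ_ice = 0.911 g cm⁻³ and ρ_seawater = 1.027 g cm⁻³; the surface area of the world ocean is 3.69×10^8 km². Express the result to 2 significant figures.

Required water volume = Δh × A = 2.3 m × 3.69×10^14 m² = 8.487×10^14 m³.
ρ_w = 1.027 g cm⁻³ = 1027 kg m⁻³, so the mass of water = 8.487×10^14 m³ × 1027 kg m⁻³ = 8.716×10^17 kg = 8.7×10^5 Gt (and the same mass of ice, by conservation).

≈ 8.7×10^5 Gt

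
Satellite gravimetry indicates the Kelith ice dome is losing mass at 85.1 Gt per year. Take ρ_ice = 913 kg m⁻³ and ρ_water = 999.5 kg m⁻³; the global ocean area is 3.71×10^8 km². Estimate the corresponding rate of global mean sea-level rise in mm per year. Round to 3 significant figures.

≈ 0.229 mm/yr

ρ_w = 999.5 kg m⁻³. Annual water volume added = 85.1 Gt / ρ_w = 8.510×10^13 kg / 999.5 kg m⁻³ = 8.514×10^10 m³.
Δh per year = 8.514×10^10 / 3.71×10^14 = 2.29×10^-4 m = 0.229 mm.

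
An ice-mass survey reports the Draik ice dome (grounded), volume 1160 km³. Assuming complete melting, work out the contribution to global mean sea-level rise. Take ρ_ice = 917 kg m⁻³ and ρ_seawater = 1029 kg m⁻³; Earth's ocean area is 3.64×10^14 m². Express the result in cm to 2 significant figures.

Draik: 1160 km³ × (917/1029) = 1034 km³ of water.
Spread over 3.64×10^14 m² of ocean, Δh = 1.034×10^12 / 3.64×10^14 = 2.84×10^-3 m = 0.28 cm.

≈ 0.28 cm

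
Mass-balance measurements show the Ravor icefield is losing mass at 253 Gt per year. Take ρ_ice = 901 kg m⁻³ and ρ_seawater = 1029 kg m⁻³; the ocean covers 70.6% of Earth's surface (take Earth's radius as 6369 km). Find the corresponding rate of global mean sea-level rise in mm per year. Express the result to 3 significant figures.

≈ 0.683 mm/yr

ρ_w = 1029 kg m⁻³. Annual water volume added = 253 Gt / ρ_w = 2.530×10^14 kg / 1029 kg m⁻³ = 2.459×10^11 m³.
Δh per year = 2.459×10^11 / 3.60×10^14 = 6.83×10^-4 m = 0.683 mm.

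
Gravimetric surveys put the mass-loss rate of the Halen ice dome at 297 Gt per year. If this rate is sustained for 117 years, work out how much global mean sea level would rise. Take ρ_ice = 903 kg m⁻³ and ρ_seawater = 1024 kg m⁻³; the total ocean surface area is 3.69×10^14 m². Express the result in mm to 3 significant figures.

Total mass lost = 297 Gt/yr × 117 yr = 3.475×10^4 Gt = 3.475×10^16 kg.
ρ_w = 1024 kg m⁻³, so water volume = 3.475×10^16 / 1024 = 3.393×10^13 m³.
Δh = 3.393×10^13 / 3.69×10^14 = 0.0920 m = 92.0 mm.

≈ 92.0 mm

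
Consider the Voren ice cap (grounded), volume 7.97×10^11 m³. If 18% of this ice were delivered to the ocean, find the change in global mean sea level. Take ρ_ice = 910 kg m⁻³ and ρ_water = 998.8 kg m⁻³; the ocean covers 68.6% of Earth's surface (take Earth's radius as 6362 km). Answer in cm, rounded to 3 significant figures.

≈ 0.0375 cm

Voren: 0.18 × 7.97×10^11 m³ × (910/998.8) = 1.307×10^11 m³ of water.
Spread over 3.49×10^14 m² of ocean, Δh = 1.307×10^11 / 3.49×10^14 = 3.75×10^-4 m = 0.0375 cm.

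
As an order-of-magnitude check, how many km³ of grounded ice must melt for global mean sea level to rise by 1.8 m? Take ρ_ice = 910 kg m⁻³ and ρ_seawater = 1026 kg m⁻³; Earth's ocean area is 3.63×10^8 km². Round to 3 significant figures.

Required water volume = Δh × A = 1.8 m × 3.63×10^14 m² = 6.534×10^14 m³ = 6.534×10^5 km³.
Ice volume = water volume × ρ_w/ρ_ice = 6.534×10^5 × 1026/910 = 7.37×10^5 km³.

≈ 7.37×10^5 km³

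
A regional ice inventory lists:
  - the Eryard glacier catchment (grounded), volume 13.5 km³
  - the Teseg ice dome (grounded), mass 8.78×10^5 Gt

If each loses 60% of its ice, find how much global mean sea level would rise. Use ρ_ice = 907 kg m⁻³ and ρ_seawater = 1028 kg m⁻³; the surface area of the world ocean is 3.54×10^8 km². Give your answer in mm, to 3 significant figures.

Eryard: 0.6 × 13.5 km³ × (907/1028) = 7.147 km³ of water.
Teseg: 0.6 × 8.78×10^5 Gt = 5.268×10^17 kg; dividing by ρ_w = 1028 kg m⁻³ gives 5.125×10^14 m³ of water.
Total added water ≈ 5.125×10^14 m³ over 3.54×10^14 m² → Δh = 1.45 m = 1450 mm.

≈ 1450 mm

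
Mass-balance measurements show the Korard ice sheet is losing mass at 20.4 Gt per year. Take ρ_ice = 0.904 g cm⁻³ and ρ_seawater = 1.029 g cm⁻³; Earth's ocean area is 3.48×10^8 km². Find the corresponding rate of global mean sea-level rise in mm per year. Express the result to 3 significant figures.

ρ_w = 1.029 g cm⁻³ = 1029 kg m⁻³. Annual water volume added = 20.4 Gt / ρ_w = 2.040×10^13 kg / 1029 kg m⁻³ = 1.983×10^10 m³.
Δh per year = 1.983×10^10 / 3.48×10^14 = 5.70×10^-5 m = 0.0570 mm.

≈ 0.0570 mm/yr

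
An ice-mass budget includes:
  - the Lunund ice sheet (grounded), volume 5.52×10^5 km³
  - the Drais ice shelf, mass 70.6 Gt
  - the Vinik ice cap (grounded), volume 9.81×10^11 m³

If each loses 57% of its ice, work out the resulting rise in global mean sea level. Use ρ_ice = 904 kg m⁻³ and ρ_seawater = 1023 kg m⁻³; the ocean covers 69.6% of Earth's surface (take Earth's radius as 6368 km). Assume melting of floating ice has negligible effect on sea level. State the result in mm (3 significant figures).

≈ 785 mm

Lunund: 0.57 × 5.52×10^5 km³ × (904/1023) = 2.780×10^5 km³ of water.
The Drais ice shelf is floating and already displaces its own weight of water, so its melt adds essentially nothing to sea level.
Vinik: 0.57 × 9.81×10^11 m³ × (904/1023) = 4.941×10^11 m³ of water.
Total added water ≈ 2.785×10^14 m³ over 3.55×10^14 m² → Δh = 0.785 m = 785 mm.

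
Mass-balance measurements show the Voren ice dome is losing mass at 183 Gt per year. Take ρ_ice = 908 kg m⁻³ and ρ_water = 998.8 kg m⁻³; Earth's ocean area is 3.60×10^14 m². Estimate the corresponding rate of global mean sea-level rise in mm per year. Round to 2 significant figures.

≈ 0.51 mm/yr

ρ_w = 998.8 kg m⁻³. Annual water volume added = 183 Gt / ρ_w = 1.830×10^14 kg / 998.8 kg m⁻³ = 1.832×10^11 m³.
Δh per year = 1.832×10^11 / 3.60×10^14 = 5.09×10^-4 m = 0.51 mm.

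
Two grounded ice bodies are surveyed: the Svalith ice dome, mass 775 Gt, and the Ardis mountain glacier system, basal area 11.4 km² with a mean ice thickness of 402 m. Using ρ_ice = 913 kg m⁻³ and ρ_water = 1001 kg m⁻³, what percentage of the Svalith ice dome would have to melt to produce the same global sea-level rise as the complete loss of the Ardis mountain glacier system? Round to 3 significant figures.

Equal sea-level rise means equal mass of meltwater, i.e. equal mass of ice lost.
Ice mass of Ardis: 4.184×10^12 kg; ice mass of Svalith: 7.750×10^14 kg.
Fraction required = 4.184×10^12 / 7.750×10^14 = 5.40×10^-3 → 0.540 %.

≈ 0.540 %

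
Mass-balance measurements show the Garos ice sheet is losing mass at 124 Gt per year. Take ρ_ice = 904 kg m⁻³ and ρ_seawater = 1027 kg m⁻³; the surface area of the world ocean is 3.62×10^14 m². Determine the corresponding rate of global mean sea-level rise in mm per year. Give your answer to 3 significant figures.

≈ 0.334 mm/yr

ρ_w = 1027 kg m⁻³. Annual water volume added = 124 Gt / ρ_w = 1.240×10^14 kg / 1027 kg m⁻³ = 1.207×10^11 m³.
Δh per year = 1.207×10^11 / 3.62×10^14 = 3.34×10^-4 m = 0.334 mm.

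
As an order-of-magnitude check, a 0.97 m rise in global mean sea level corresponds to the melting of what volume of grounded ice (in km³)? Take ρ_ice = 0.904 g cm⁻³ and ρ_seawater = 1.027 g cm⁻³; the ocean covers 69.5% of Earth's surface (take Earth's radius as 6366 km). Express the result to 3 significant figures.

≈ 3.90×10^5 km³

Required water volume = Δh × A = 0.97 m × 3.54×10^14 m² = 3.433×10^14 m³ = 3.433×10^5 km³.
Ice volume = water volume × ρ_w/ρ_ice = 3.433×10^5 × 1027/904 = 3.90×10^5 km³.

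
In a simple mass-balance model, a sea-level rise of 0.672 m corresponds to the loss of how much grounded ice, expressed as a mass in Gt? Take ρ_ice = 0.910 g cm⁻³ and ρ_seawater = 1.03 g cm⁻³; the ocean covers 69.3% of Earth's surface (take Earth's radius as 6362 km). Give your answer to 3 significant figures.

Required water volume = Δh × A = 0.672 m × 3.52×10^14 m² = 2.369×10^14 m³.
ρ_w = 1.03 g cm⁻³ = 1030 kg m⁻³, so the mass of water = 2.369×10^14 m³ × 1030 kg m⁻³ = 2.440×10^17 kg = 2.44×10^5 Gt (and the same mass of ice, by conservation).

≈ 2.44×10^5 Gt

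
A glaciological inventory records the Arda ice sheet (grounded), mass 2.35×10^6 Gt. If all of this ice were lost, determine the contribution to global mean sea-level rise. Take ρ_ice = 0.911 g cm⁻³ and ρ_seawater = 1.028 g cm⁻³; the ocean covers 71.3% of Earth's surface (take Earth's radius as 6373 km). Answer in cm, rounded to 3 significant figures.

Arda: 2.35×10^6 Gt = 2.350×10^18 kg; dividing by ρ_w = 1.028 g cm⁻³ = 1028 kg m⁻³ gives 2.286×10^15 m³ of water.
Spread over 3.64×10^14 m² of ocean, Δh = 2.286×10^15 / 3.64×10^14 = 6.28 m = 628 cm.

≈ 628 cm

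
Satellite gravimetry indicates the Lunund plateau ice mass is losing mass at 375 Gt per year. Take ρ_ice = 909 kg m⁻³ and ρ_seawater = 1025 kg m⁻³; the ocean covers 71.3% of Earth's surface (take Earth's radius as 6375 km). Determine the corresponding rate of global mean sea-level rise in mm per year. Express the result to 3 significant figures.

ρ_w = 1025 kg m⁻³. Annual water volume added = 375 Gt / ρ_w = 3.750×10^14 kg / 1025 kg m⁻³ = 3.659×10^11 m³.
Δh per year = 3.659×10^11 / 3.64×10^14 = 1.00×10^-3 m = 1.00 mm.

≈ 1.00 mm/yr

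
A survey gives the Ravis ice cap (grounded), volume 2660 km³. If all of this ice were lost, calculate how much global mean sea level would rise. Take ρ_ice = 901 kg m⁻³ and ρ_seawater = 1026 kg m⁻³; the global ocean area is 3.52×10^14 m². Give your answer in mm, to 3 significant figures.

≈ 6.64 mm

Ravis: 2660 km³ × (901/1026) = 2336 km³ of water.
Spread over 3.52×10^14 m² of ocean, Δh = 2.336×10^12 / 3.52×10^14 = 6.64×10^-3 m = 6.64 mm.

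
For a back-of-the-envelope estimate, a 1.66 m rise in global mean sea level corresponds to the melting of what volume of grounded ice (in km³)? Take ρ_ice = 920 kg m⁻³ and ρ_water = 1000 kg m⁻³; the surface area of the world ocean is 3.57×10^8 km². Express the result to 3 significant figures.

≈ 6.44×10^5 km³

Required water volume = Δh × A = 1.66 m × 3.57×10^14 m² = 5.926×10^14 m³ = 5.926×10^5 km³.
Ice volume = water volume × ρ_w/ρ_ice = 5.926×10^5 × 1000/920 = 6.44×10^5 km³.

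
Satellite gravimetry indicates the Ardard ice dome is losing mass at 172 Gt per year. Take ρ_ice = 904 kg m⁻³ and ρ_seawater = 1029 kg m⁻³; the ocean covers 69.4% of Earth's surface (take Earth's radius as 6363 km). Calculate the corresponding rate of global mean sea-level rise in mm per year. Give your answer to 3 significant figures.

≈ 0.473 mm/yr

ρ_w = 1029 kg m⁻³. Annual water volume added = 172 Gt / ρ_w = 1.720×10^14 kg / 1029 kg m⁻³ = 1.672×10^11 m³.
Δh per year = 1.672×10^11 / 3.53×10^14 = 4.73×10^-4 m = 0.473 mm.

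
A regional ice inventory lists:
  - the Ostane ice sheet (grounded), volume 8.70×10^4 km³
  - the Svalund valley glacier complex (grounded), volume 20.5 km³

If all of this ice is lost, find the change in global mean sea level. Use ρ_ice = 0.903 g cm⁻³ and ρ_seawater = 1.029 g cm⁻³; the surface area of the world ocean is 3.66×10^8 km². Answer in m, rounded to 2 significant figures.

Ostane: 8.70×10^4 km³ × (903/1029) = 7.635×10^4 km³ of water.
Svalund: 20.5 km³ × (903/1029) = 17.99 km³ of water.
Total added water ≈ 7.636×10^13 m³ over 3.66×10^14 m² → Δh = 0.209 m.

≈ 0.21 m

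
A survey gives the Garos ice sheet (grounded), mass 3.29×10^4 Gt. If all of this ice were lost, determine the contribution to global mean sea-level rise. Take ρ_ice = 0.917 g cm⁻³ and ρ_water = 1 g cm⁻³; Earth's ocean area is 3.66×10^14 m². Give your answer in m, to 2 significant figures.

Garos: 3.29×10^4 Gt = 3.290×10^16 kg; dividing by ρ_w = 1 g cm⁻³ = 1000 kg m⁻³ gives 3.290×10^13 m³ of water.
Spread over 3.66×10^14 m² of ocean, Δh = 3.290×10^13 / 3.66×10^14 = 0.0899 m.

≈ 0.090 m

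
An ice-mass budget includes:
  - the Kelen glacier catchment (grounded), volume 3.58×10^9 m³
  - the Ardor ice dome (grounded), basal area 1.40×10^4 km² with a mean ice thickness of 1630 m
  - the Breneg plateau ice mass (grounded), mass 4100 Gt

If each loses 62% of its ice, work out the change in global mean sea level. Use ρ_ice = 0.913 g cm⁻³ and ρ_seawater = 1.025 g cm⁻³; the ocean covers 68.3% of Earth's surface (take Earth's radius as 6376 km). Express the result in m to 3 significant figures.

≈ 0.0432 m

Kelen: 0.62 × 3.58×10^9 m³ × (913/1025) = 1.977×10^9 m³ of water.
Ardor: ice volume = 1.40×10^4 km² × 1630 m = 2.282×10^4 km³; 0.62 × 2.282×10^4 × (913/1025) = 1.260×10^4 km³ of water.
Breneg: 0.62 × 4100 Gt = 2.542×10^15 kg; dividing by ρ_w = 1.025 g cm⁻³ = 1025 kg m⁻³ gives 2.480×10^12 m³ of water.
Total added water ≈ 1.508×10^13 m³ over 3.49×10^14 m² → Δh = 0.0432 m.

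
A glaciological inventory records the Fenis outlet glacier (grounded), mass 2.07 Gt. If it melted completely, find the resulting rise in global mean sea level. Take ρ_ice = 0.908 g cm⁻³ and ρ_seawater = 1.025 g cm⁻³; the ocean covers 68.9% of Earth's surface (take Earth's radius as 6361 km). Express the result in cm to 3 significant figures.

Fenis: 2.07 Gt = 2.070×10^12 kg; dividing by ρ_w = 1.025 g cm⁻³ = 1025 kg m⁻³ gives 2.020×10^9 m³ of water.
Spread over 3.50×10^14 m² of ocean, Δh = 2.020×10^9 / 3.50×10^14 = 5.76×10^-6 m = 5.76×10^-4 cm.

≈ 5.76×10^-4 cm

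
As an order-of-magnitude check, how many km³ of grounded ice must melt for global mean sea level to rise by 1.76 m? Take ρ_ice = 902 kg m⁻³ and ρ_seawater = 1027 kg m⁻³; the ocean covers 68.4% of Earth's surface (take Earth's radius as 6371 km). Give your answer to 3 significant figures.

Required water volume = Δh × A = 1.76 m × 3.49×10^14 m² = 6.140×10^14 m³ = 6.140×10^5 km³.
Ice volume = water volume × ρ_w/ρ_ice = 6.140×10^5 × 1027/902 = 6.99×10^5 km³.

≈ 6.99×10^5 km³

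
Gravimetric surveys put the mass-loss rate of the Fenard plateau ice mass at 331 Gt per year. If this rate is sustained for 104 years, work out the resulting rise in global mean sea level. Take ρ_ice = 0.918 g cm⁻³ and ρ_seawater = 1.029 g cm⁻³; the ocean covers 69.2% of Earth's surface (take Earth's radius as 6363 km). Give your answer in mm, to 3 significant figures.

Total mass lost = 331 Gt/yr × 104 yr = 3.442×10^4 Gt = 3.442×10^16 kg.
ρ_w = 1.029 g cm⁻³ = 1029 kg m⁻³, so water volume = 3.442×10^16 / 1029 = 3.345×10^13 m³.
Δh = 3.345×10^13 / 3.52×10^14 = 0.0950 m = 95.0 mm.

≈ 95.0 mm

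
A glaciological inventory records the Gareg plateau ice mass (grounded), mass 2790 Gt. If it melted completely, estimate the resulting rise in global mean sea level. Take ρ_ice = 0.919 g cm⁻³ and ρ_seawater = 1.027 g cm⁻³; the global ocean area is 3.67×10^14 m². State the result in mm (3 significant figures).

Gareg: 2790 Gt = 2.790×10^15 kg; dividing by ρ_w = 1.027 g cm⁻³ = 1027 kg m⁻³ gives 2.717×10^12 m³ of water.
Spread over 3.67×10^14 m² of ocean, Δh = 2.717×10^12 / 3.67×10^14 = 7.40×10^-3 m = 7.40 mm.

≈ 7.40 mm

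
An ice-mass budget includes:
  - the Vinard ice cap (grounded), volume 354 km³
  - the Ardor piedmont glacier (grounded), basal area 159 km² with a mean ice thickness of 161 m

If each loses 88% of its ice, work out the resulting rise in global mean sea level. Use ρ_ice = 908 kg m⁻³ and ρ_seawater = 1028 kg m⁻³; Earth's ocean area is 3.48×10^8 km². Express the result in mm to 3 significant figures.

≈ 0.848 mm

Vinard: 0.88 × 354 km³ × (908/1028) = 275.2 km³ of water.
Ardor: ice volume = 159 km² × 161 m = 25.60 km³; 0.88 × 25.60 × (908/1028) = 19.90 km³ of water.
Total added water ≈ 2.951×10^11 m³ over 3.48×10^14 m² → Δh = 8.48×10^-4 m = 0.848 mm.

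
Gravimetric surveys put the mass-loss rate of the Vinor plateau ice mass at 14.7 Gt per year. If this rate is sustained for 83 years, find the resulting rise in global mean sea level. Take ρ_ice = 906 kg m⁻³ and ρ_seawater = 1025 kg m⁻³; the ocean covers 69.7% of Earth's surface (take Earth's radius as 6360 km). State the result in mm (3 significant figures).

Total mass lost = 14.7 Gt/yr × 83 yr = 1220 Gt = 1.220×10^15 kg.
ρ_w = 1025 kg m⁻³, so water volume = 1.220×10^15 / 1025 = 1.190×10^12 m³.
Δh = 1.190×10^12 / 3.54×10^14 = 3.36×10^-3 m = 3.36 mm.

≈ 3.36 mm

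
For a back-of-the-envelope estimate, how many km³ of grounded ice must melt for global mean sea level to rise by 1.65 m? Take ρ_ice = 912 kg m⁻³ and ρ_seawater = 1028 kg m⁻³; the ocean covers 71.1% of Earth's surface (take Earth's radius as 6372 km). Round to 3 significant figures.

Required water volume = Δh × A = 1.65 m × 3.63×10^14 m² = 5.986×10^14 m³ = 5.986×10^5 km³.
Ice volume = water volume × ρ_w/ρ_ice = 5.986×10^5 × 1028/912 = 6.75×10^5 km³.

≈ 6.75×10^5 km³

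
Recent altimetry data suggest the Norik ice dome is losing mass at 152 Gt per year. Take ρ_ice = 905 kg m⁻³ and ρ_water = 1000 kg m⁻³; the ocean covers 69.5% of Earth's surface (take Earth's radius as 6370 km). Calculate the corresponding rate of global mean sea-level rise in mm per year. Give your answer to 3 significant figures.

≈ 0.429 mm/yr

ρ_w = 1000 kg m⁻³. Annual water volume added = 152 Gt / ρ_w = 1.520×10^14 kg / 1000 kg m⁻³ = 1.520×10^11 m³.
Δh per year = 1.520×10^11 / 3.54×10^14 = 4.29×10^-4 m = 0.429 mm.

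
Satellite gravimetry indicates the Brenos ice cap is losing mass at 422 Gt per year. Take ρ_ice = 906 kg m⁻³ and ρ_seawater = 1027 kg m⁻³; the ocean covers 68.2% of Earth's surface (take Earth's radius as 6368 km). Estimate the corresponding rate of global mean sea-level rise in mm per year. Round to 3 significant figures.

ρ_w = 1027 kg m⁻³. Annual water volume added = 422 Gt / ρ_w = 4.220×10^14 kg / 1027 kg m⁻³ = 4.109×10^11 m³.
Δh per year = 4.109×10^11 / 3.48×10^14 = 1.18×10^-3 m = 1.18 mm.

≈ 1.18 mm/yr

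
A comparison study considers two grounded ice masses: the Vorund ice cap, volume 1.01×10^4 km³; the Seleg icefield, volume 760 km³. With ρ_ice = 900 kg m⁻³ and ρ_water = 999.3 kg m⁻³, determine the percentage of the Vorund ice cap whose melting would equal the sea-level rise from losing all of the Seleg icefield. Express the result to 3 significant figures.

≈ 7.52 %

Equal sea-level rise means equal mass of meltwater, i.e. equal mass of ice lost.
Ice mass of Seleg: 6.840×10^14 kg; ice mass of Vorund: 9.090×10^15 kg.
Fraction required = 6.840×10^14 / 9.090×10^15 = 0.0752 → 7.52 %.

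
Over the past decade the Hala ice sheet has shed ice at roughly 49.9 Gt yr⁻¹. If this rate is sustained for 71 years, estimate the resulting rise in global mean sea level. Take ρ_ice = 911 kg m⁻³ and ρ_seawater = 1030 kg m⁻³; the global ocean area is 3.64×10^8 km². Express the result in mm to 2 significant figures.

Total mass lost = 49.9 Gt/yr × 71 yr = 3543 Gt = 3.543×10^15 kg.
ρ_w = 1030 kg m⁻³, so water volume = 3.543×10^15 / 1030 = 3.440×10^12 m³.
Δh = 3.440×10^12 / 3.64×10^14 = 9.45×10^-3 m = 9.4 mm.

≈ 9.4 mm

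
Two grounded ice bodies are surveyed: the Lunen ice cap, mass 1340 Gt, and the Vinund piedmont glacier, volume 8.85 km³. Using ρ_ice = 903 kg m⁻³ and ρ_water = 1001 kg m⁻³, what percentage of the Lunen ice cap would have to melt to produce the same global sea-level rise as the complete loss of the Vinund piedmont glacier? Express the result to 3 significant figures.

≈ 0.596 %

Equal sea-level rise means equal mass of meltwater, i.e. equal mass of ice lost.
Ice mass of Vinund: 7.992×10^12 kg; ice mass of Lunen: 1.340×10^15 kg.
Fraction required = 7.992×10^12 / 1.340×10^15 = 5.96×10^-3 → 0.596 %.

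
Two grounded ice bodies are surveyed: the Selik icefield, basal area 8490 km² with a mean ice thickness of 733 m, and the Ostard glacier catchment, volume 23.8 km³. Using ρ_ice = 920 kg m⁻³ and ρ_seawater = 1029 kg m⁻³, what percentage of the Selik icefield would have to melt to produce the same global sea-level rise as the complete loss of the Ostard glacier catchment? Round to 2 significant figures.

≈ 0.38 %

Equal sea-level rise means equal mass of meltwater, i.e. equal mass of ice lost.
Ice mass of Ostard: 2.190×10^13 kg; ice mass of Selik: 5.725×10^15 kg.
Fraction required = 2.190×10^13 / 5.725×10^15 = 3.82×10^-3 → 0.38 %.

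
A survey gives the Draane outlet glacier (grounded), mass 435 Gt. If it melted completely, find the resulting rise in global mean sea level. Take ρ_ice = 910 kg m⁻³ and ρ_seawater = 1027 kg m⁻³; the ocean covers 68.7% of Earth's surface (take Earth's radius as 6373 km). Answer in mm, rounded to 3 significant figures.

Draane: 435 Gt = 4.350×10^14 kg; dividing by ρ_w = 1027 kg m⁻³ gives 4.236×10^11 m³ of water.
Spread over 3.51×10^14 m² of ocean, Δh = 4.236×10^11 / 3.51×10^14 = 1.21×10^-3 m = 1.21 mm.

≈ 1.21 mm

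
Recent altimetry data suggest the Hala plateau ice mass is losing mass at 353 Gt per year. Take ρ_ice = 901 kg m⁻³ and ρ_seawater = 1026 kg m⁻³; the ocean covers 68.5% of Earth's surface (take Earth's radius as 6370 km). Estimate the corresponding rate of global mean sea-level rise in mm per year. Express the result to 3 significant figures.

≈ 0.985 mm/yr

ρ_w = 1026 kg m⁻³. Annual water volume added = 353 Gt / ρ_w = 3.530×10^14 kg / 1026 kg m⁻³ = 3.441×10^11 m³.
Δh per year = 3.441×10^11 / 3.49×10^14 = 9.85×10^-4 m = 0.985 mm.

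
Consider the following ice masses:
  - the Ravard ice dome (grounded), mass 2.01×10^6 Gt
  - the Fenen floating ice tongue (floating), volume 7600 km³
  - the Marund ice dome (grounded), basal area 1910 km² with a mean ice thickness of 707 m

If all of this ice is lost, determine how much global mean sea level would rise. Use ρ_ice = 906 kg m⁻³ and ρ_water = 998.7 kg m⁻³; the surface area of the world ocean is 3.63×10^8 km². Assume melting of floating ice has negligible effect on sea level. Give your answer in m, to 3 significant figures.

Ravard: 2.01×10^6 Gt = 2.010×10^18 kg; dividing by ρ_w = 998.7 kg m⁻³ gives 2.013×10^15 m³ of water.
The Fenen floating ice tongue is floating and already displaces its own weight of water, so its melt adds essentially nothing to sea level.
Marund: ice volume = 1910 km² × 707 m = 1350 km³; 1350 × (906/998.7) = 1225 km³ of water.
Total added water ≈ 2.014×10^15 m³ over 3.63×10^14 m² → Δh = 5.55 m.

≈ 5.55 m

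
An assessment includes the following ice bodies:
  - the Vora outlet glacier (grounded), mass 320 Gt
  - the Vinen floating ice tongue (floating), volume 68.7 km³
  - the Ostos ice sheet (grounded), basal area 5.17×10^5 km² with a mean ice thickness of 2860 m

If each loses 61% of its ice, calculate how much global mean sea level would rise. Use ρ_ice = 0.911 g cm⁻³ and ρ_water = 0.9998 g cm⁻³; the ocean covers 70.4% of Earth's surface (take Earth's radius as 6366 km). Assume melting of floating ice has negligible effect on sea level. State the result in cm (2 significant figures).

≈ 230 cm

Vora: 0.61 × 320 Gt = 1.952×10^14 kg; dividing by ρ_w = 0.9998 g cm⁻³ = 999.8 kg m⁻³ gives 1.952×10^11 m³ of water.
The Vinen floating ice tongue is floating and already displaces its own weight of water, so its melt adds essentially nothing to sea level.
Ostos: ice volume = 5.17×10^5 km² × 2860 m = 1.479×10^6 km³; 0.61 × 1.479×10^6 × (911/999.8) = 8.218×10^5 km³ of water.
Total added water ≈ 8.220×10^14 m³ over 3.59×10^14 m² → Δh = 2.29 m = 230 cm.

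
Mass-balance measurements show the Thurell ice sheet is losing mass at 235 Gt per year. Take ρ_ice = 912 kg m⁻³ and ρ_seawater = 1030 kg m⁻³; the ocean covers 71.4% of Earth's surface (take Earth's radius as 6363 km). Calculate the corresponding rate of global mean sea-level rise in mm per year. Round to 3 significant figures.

ρ_w = 1030 kg m⁻³. Annual water volume added = 235 Gt / ρ_w = 2.350×10^14 kg / 1030 kg m⁻³ = 2.282×10^11 m³.
Δh per year = 2.282×10^11 / 3.63×10^14 = 6.28×10^-4 m = 0.628 mm.

≈ 0.628 mm/yr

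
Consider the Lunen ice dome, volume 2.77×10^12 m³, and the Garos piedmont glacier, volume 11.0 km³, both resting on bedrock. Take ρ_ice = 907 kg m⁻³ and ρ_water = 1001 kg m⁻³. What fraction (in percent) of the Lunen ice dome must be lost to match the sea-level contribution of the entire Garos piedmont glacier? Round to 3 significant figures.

Equal sea-level rise means equal mass of meltwater, i.e. equal mass of ice lost.
Ice mass of Garos: 9.977×10^12 kg; ice mass of Lunen: 2.512×10^15 kg.
Fraction required = 9.977×10^12 / 2.512×10^15 = 3.97×10^-3 → 0.397 %.

≈ 0.397 %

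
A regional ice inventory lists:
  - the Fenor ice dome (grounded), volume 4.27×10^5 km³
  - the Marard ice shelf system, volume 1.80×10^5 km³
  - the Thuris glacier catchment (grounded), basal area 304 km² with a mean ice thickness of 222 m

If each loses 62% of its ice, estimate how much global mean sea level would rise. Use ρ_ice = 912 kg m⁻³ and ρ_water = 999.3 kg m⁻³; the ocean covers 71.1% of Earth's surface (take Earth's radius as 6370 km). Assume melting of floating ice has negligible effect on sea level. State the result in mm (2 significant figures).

≈ 670 mm

Fenor: 0.62 × 4.27×10^5 km³ × (912/999.3) = 2.416×10^5 km³ of water.
The Marard ice shelf system is floating and already displaces its own weight of water, so its melt adds essentially nothing to sea level.
Thuris: ice volume = 304 km² × 222 m = 67.49 km³; 0.62 × 67.49 × (912/999.3) = 38.19 km³ of water.
Total added water ≈ 2.417×10^14 m³ over 3.63×10^14 m² → Δh = 0.667 m = 670 mm.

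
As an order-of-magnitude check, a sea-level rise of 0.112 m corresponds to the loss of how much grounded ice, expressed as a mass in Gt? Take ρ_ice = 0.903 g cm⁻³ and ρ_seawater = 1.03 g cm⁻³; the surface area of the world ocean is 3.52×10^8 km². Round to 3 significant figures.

Required water volume = Δh × A = 0.112 m × 3.52×10^14 m² = 3.942×10^13 m³.
ρ_w = 1.03 g cm⁻³ = 1030 kg m⁻³, so the mass of water = 3.942×10^13 m³ × 1030 kg m⁻³ = 4.061×10^16 kg = 4.06×10^4 Gt (and the same mass of ice, by conservation).

≈ 4.06×10^4 Gt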